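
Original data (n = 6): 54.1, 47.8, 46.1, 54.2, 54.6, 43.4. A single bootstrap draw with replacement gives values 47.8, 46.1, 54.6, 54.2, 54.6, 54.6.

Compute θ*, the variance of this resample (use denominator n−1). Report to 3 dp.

θ* = 15.514

Mean = 51.9833; sum of squared deviations = 77.5683
s² = 77.5683 / 5 = 15.5137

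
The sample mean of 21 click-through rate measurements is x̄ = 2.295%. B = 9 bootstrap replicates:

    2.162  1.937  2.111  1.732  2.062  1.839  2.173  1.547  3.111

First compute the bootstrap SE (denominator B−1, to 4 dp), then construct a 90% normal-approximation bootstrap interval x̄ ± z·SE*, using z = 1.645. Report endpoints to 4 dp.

(1.5679, 3.0221)

Mean of replicates = 2.0749; sum of squared deviations = 1.5631; SE* = √(1.5631/8) = 0.4420
Margin = 1.645 × 0.4420 = 0.72709
Interval: 2.295 ± 0.72709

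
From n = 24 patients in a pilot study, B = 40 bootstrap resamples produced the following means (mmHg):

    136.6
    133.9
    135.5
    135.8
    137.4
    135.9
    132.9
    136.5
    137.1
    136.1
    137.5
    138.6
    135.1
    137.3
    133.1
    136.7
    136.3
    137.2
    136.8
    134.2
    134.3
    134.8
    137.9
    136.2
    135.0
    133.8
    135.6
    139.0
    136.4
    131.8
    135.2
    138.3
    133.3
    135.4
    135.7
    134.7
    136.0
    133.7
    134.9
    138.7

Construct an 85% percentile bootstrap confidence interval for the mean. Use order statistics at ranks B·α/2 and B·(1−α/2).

(133.1, 138.3)

Sorted replicates: 131.8, 132.9, 133.1, 133.3, 133.7, 133.8, 133.9, 134.2, 134.3, 134.7, 134.8, 134.9, 135.0, 135.1, 135.2, 135.4, 135.5, 135.6, 135.7, 135.8, 135.9, 136.0, 136.1, 136.2, 136.3, 136.4, 136.5, 136.6, 136.7, 136.8, 137.1, 137.2, 137.3, 137.4, 137.5, 137.9, 138.3, 138.6, 138.7, 139.0
α = 0.15; lower rank = 40 × 0.075 = 3; upper rank = 40 × 0.925 = 37.
The 3rd smallest replicate is 133.1; the 37th is 138.3.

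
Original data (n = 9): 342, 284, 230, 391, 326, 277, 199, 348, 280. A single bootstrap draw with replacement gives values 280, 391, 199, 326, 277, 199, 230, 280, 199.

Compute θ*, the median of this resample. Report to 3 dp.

Sorted: 199, 199, 199, 230, 277, 280, 280, 326, 391
Median = middle value = 277.000

θ* = 277.000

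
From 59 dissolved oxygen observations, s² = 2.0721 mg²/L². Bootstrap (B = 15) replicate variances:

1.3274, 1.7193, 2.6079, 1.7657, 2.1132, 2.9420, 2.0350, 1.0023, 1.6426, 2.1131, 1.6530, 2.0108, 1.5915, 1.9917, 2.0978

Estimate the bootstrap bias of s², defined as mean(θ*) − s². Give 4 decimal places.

mean(θ*) = (1.3274 + 1.7193 + 2.6079 + 1.7657 + 2.1132 + 2.9420 + 2.0350 + 1.0023 + 1.6426 + 2.1131 + 1.6530 + 2.0108 + 1.5915 + 1.9917 + 2.0978) / 15 = 1.90755
bias = 1.90755 − 2.0721

bias = −0.1645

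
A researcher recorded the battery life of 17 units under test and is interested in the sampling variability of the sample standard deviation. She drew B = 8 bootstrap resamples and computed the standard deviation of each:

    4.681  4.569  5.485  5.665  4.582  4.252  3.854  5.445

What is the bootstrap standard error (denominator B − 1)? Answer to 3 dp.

Bootstrap SE is the standard deviation of the 8 replicate standard deviations.
Mean of replicates: (4.681 + 4.569 + 5.485 + 5.665 + 4.582 + 4.252 + 3.854 + 5.445) / 8 = 38.5330 / 8 = 4.8166
Sum of squared deviations: (−0.1356)² + (−0.2476)² + (+0.6684)² + (+0.8484)² + (−0.2346)² + (−0.5646)² + (−0.9626)² + (+0.6284)² = 2.9415
Variance = 2.9415 / 7 = 0.4202
SE* = √0.4202

SE* = 0.648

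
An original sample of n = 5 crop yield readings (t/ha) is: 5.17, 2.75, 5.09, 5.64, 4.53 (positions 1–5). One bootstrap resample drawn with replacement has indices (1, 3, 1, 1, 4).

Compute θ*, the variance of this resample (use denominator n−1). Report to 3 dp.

θ* = 0.049

Resample values: 5.17, 5.09, 5.17, 5.17, 5.64.
Mean = 5.2480; sum of squared deviations = 0.1969
s² = 0.1969 / 4 = 0.0492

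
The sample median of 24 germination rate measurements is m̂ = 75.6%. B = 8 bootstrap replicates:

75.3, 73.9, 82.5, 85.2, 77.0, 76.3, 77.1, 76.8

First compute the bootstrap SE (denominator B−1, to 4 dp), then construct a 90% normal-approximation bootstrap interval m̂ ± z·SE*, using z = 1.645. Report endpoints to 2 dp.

(69.31, 81.89)

Mean of replicates = 78.0125; sum of squared deviations = 102.3288; SE* = √(102.3288/7) = 3.8234
Margin = 1.645 × 3.8234 = 6.289
Interval: 75.6 ± 6.289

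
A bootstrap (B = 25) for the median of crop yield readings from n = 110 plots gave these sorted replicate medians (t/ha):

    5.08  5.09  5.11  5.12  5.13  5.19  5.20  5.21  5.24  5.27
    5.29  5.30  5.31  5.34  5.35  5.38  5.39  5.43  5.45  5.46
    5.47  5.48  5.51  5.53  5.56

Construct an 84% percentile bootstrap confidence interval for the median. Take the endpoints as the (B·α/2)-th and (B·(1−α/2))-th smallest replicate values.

(5.09, 5.51)

α = 0.16; lower rank = 25 × 0.080 = 2; upper rank = 25 × 0.920 = 23.
The 2nd smallest replicate is 5.09; the 23rd is 5.51.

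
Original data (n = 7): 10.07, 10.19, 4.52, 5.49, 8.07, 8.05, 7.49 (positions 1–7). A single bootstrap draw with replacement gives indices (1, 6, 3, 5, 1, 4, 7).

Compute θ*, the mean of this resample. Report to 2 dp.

Resample values: 10.07, 8.05, 4.52, 8.07, 10.07, 5.49, 7.49.
Mean = (10.07 + 8.05 + 4.52 + 8.07 + 10.07 + 5.49 + 7.49) / 7 = 53.760 / 7 = 7.68

θ* = 7.68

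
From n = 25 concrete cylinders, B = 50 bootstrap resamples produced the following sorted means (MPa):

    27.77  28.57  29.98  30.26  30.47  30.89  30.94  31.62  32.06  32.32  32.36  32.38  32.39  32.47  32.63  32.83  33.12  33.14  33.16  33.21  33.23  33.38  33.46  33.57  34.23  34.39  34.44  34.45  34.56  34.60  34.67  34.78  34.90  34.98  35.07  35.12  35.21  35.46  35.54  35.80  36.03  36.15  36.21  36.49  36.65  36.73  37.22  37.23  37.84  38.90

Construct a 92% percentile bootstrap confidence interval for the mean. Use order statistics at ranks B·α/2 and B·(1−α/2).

α = 0.08; lower rank = 50 × 0.040 = 2; upper rank = 50 × 0.960 = 48.
The 2nd smallest replicate is 28.57; the 48th is 37.23.

(28.57, 37.23)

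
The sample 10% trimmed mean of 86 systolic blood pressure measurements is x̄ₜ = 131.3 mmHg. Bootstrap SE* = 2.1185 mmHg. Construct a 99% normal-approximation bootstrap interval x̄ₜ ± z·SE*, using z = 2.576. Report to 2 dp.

(125.84, 136.76)

Margin = 2.576 × 2.1185 = 5.457
Interval: 131.3 ± 5.457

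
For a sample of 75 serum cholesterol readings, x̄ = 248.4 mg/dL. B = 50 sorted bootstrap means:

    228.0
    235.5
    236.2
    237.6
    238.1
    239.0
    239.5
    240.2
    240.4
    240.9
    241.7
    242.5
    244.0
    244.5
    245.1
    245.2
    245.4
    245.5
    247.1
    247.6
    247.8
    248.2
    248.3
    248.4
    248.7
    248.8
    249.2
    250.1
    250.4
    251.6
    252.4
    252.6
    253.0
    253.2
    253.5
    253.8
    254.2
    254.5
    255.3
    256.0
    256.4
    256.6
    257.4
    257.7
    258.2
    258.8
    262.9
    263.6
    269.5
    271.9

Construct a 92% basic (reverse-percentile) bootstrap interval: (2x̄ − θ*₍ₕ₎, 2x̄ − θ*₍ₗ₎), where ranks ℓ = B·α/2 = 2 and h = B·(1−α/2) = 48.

(233.2, 261.3)

Percentile endpoints at ranks 2 and 48: θ*₍2₎ = 235.5, θ*₍48₎ = 263.6.
Basic interval reflects these around x̄:
  lower = 2 × 248.4 − 263.6 = 233.2
  upper = 2 × 248.4 − 235.5 = 261.3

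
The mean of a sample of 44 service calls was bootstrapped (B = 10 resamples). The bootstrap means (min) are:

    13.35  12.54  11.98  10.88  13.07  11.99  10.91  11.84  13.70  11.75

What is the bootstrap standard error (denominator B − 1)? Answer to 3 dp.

Bootstrap SE is the standard deviation of the 10 replicate means.
Mean of replicates: (13.35 + 12.54 + 11.98 + 10.88 + 13.07 + 11.99 + 10.91 + 11.84 + 13.70 + 11.75) / 10 = 122.0100 / 10 = 12.2010
Sum of squared deviations: (+1.1490)² + (+0.3390)² + (−0.2210)² + (−1.3210)² + (+0.8690)² + (−0.2110)² + (−1.2910)² + (−0.3610)² + (+1.4990)² + (−0.4510)² = 8.2761
Variance = 8.2761 / 9 = 0.9196
SE* = √0.9196

SE* = 0.959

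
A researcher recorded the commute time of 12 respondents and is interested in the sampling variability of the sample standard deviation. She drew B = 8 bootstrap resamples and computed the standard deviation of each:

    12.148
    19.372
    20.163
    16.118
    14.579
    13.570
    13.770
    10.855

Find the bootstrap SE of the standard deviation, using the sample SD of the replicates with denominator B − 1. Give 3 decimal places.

SE* = 3.296

Bootstrap SE is the standard deviation of the 8 replicate standard deviations.
Mean of replicates: (12.148 + 19.372 + 20.163 + 16.118 + 14.579 + 13.570 + 13.770 + 10.855) / 8 = 120.5750 / 8 = 15.0719
Sum of squared deviations: (−2.9239)² + (+4.3001)² + (+5.0911)² + (+1.0461)² + (−0.4929)² + (−1.5019)² + (−1.3019)² + (−4.2169)² = 76.0295
Variance = 76.0295 / 7 = 10.8614
SE* = √10.8614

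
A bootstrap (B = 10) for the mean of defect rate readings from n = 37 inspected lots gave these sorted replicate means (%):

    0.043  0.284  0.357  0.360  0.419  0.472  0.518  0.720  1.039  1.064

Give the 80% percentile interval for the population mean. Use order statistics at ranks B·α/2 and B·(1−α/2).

α = 0.20; lower rank = 10 × 0.100 = 1; upper rank = 10 × 0.900 = 9.
The 1st smallest replicate is 0.043; the 9th is 1.039.

(0.043, 1.039)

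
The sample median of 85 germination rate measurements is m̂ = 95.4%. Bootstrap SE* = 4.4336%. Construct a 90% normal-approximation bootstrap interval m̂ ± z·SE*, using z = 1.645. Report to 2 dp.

Margin = 1.645 × 4.4336 = 7.293
Interval: 95.4 ± 7.293

(88.11, 102.69)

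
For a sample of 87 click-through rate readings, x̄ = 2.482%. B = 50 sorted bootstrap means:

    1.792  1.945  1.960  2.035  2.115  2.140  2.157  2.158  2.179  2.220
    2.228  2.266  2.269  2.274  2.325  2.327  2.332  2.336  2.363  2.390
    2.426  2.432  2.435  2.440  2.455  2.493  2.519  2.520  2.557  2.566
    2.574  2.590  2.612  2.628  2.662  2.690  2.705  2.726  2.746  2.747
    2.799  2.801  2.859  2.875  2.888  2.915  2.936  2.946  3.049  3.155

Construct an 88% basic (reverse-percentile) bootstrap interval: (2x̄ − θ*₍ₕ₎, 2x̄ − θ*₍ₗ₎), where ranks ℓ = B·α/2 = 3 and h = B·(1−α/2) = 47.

Percentile endpoints at ranks 3 and 47: θ*₍3₎ = 1.960, θ*₍47₎ = 2.936.
Basic interval reflects these around x̄:
  lower = 2 × 2.482 − 2.936 = 2.028
  upper = 2 × 2.482 − 1.960 = 3.004

(2.028, 3.004)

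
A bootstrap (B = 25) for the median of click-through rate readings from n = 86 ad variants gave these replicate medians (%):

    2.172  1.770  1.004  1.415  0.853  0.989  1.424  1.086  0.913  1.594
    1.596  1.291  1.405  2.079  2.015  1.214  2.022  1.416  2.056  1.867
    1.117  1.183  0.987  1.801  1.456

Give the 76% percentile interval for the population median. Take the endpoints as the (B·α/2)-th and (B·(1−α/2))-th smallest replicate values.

(0.987, 2.022)

Sorted replicates: 0.853, 0.913, 0.987, 0.989, 1.004, 1.086, 1.117, 1.183, 1.214, 1.291, 1.405, 1.415, 1.416, 1.424, 1.456, 1.594, 1.596, 1.770, 1.801, 1.867, 2.015, 2.022, 2.056, 2.079, 2.172
α = 0.24; lower rank = 25 × 0.120 = 3; upper rank = 25 × 0.880 = 22.
The 3rd smallest replicate is 0.987; the 22nd is 2.022.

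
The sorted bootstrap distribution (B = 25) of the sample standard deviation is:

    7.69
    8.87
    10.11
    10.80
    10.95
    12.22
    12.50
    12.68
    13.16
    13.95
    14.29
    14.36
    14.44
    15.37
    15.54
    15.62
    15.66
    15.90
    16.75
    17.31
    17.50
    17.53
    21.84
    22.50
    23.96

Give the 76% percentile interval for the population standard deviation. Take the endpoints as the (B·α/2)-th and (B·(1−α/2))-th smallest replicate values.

α = 0.24; lower rank = 25 × 0.120 = 3; upper rank = 25 × 0.880 = 22.
The 3rd smallest replicate is 10.11; the 22nd is 17.53.

(10.11, 17.53)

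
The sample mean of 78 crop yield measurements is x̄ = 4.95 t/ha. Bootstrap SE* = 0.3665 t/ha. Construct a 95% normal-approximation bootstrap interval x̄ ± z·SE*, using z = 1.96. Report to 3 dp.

Margin = 1.96 × 0.3665 = 0.7183
Interval: 4.95 ± 0.7183

(4.232, 5.668)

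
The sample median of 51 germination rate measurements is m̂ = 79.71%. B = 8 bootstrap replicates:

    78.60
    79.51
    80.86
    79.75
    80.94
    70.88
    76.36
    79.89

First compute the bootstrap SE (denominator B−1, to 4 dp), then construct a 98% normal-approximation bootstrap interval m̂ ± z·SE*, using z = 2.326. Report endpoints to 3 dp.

(71.920, 87.500)

Mean of replicates = 78.3487; sum of squared deviations = 78.5089; SE* = √(78.5089/7) = 3.3490
Margin = 2.326 × 3.3490 = 7.7898
Interval: 79.71 ± 7.7898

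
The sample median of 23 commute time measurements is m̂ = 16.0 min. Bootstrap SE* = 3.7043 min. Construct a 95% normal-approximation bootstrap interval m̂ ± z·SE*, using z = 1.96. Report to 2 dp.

(8.74, 23.26)

Margin = 1.96 × 3.7043 = 7.260
Interval: 16.0 ± 7.260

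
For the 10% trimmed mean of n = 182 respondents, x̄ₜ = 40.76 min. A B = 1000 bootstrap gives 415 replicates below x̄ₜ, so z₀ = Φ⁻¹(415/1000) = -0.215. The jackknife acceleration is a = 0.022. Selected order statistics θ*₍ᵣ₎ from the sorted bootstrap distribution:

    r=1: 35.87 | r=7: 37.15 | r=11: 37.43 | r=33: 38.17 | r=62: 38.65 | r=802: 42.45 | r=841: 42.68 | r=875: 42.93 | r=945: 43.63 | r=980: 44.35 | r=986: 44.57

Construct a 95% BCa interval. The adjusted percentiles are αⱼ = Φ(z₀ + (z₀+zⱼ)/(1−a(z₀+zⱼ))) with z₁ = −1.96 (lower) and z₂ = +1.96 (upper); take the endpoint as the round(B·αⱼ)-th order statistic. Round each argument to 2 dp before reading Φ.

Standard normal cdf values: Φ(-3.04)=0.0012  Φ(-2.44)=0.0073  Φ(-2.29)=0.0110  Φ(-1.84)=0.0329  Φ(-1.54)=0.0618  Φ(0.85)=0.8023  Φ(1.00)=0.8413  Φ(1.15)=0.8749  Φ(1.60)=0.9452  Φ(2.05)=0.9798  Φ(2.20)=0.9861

(37.43, 43.63)

Lower: z₀ + z₁ = -0.215 + (-1.960) = -2.175; 1 − a(z₀+z₁) = 1 − (0.022)(-2.175) = 1.0478; argument = -0.215 + (-2.175)/1.0478 = -2.2907 → -2.29.
α₁ = Φ(-2.29) = 0.0110; rank = round(1000 × 0.0110) = 11; θ*₍11₎ = 37.43.
Upper: z₀ + z₂ = 1.745; 1 − a(z₀+z₂) = 0.9616; argument = 1.5997 → 1.60; α₂ = 0.9452; rank = 945; θ*₍945₎ = 43.63.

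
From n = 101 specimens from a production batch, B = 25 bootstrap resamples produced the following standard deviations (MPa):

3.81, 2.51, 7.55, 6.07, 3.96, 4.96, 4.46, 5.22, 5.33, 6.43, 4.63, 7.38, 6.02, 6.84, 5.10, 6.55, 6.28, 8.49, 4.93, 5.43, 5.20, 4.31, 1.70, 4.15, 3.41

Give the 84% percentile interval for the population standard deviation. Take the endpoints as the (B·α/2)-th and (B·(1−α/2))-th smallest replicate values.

(2.51, 7.38)

Sorted replicates: 1.70, 2.51, 3.41, 3.81, 3.96, 4.15, 4.31, 4.46, 4.63, 4.93, 4.96, 5.10, 5.20, 5.22, 5.33, 5.43, 6.02, 6.07, 6.28, 6.43, 6.55, 6.84, 7.38, 7.55, 8.49
α = 0.16; lower rank = 25 × 0.080 = 2; upper rank = 25 × 0.920 = 23.
The 2nd smallest replicate is 2.51; the 23rd is 7.38.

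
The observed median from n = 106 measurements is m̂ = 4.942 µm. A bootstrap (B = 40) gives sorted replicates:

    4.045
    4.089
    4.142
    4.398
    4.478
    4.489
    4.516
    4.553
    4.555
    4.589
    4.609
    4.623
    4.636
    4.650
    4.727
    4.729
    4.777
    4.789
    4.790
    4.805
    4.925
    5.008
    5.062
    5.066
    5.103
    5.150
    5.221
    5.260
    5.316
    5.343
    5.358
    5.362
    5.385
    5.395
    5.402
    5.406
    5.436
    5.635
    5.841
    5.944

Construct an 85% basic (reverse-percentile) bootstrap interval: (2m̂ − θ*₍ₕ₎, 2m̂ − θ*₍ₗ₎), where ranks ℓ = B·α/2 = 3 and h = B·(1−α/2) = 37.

Percentile endpoints at ranks 3 and 37: θ*₍3₎ = 4.142, θ*₍37₎ = 5.436.
Basic interval reflects these around m̂:
  lower = 2 × 4.942 − 5.436 = 4.448
  upper = 2 × 4.942 − 4.142 = 5.742

(4.448, 5.742)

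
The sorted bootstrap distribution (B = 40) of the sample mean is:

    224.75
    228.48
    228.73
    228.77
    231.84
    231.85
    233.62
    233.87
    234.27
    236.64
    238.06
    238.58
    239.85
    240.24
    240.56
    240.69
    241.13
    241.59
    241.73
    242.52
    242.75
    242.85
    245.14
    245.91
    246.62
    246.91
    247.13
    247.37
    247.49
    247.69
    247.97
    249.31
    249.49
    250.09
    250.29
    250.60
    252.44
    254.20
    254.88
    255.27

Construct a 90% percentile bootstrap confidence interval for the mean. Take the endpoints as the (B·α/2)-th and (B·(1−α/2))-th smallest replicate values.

(228.48, 254.20)

α = 0.10; lower rank = 40 × 0.050 = 2; upper rank = 40 × 0.950 = 38.
The 2nd smallest replicate is 228.48; the 38th is 254.20.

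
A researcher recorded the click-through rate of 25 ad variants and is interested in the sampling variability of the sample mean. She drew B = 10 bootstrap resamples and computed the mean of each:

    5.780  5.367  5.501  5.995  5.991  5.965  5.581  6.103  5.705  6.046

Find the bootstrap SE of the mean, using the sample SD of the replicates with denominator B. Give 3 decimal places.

SE* = 0.243

Bootstrap SE is the standard deviation of the 10 replicate means.
Mean of replicates: (5.780 + 5.367 + 5.501 + 5.995 + 5.991 + 5.965 + 5.581 + 6.103 + 5.705 + 6.046) / 10 = 58.03400 / 10 = 5.80340
Sum of squared deviations: (−0.02340)² + (−0.43640)² + (−0.30240)² + (+0.19160)² + (+0.18760)² + (+0.16160)² + (−0.22240)² + (+0.29960)² + (−0.09840)² + (+0.24260)² = 0.58822
Variance = 0.58822 / 10 = 0.05882
SE* = √0.05882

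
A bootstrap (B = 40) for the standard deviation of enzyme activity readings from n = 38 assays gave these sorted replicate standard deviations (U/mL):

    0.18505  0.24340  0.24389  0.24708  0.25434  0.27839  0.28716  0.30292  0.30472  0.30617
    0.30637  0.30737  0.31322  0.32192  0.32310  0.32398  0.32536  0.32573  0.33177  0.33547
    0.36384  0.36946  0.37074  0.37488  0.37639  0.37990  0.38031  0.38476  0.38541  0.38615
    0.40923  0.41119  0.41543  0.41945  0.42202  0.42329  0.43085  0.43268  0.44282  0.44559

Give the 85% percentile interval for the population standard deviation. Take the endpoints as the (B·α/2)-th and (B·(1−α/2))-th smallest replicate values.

(0.24389, 0.43085)

α = 0.15; lower rank = 40 × 0.075 = 3; upper rank = 40 × 0.925 = 37.
The 3rd smallest replicate is 0.24389; the 37th is 0.43085.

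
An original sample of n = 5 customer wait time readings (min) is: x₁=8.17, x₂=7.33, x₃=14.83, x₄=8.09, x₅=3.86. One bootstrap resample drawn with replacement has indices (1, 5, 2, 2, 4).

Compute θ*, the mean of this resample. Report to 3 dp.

θ* = 6.956

Resample values: 8.17, 3.86, 7.33, 7.33, 8.09.
Mean = (8.17 + 3.86 + 7.33 + 7.33 + 8.09) / 5 = 34.780 / 5 = 6.956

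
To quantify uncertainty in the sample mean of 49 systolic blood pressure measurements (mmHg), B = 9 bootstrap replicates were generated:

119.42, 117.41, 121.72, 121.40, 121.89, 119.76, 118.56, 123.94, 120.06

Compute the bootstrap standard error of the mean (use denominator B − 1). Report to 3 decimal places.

Bootstrap SE is the standard deviation of the 9 replicate means.
Mean of replicates: (119.42 + 117.41 + 121.72 + 121.40 + 121.89 + 119.76 + 118.56 + 123.94 + 120.06) / 9 = 1084.1600 / 9 = 120.4622
Sum of squared deviations: (−1.0422)² + (−3.0522)² + (+1.2578)² + (+0.9378)² + (+1.4278)² + (−0.7022)² + (−1.9022)² + (+3.4778)² + (−0.4022)² = 31.2706
Variance = 31.2706 / 8 = 3.9088
SE* = √3.9088

SE* = 1.977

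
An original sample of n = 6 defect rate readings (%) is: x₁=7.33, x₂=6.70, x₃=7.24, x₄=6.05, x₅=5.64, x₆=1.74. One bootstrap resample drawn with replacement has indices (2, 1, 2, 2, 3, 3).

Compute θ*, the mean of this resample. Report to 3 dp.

Resample values: 6.70, 7.33, 6.70, 6.70, 7.24, 7.24.
Mean = (6.70 + 7.33 + 6.70 + 6.70 + 7.24 + 7.24) / 6 = 41.910 / 6 = 6.985

θ* = 6.985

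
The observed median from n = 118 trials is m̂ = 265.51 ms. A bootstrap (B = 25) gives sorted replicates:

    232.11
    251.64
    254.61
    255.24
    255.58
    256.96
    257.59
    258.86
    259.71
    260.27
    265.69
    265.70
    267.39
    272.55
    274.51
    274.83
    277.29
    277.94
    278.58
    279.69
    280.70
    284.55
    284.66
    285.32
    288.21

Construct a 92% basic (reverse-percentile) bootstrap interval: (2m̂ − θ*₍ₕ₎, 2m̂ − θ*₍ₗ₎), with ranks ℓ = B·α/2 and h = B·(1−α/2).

Percentile endpoints at ranks 1 and 24: θ*₍1₎ = 232.11, θ*₍24₎ = 285.32.
Basic interval reflects these around m̂:
  lower = 2 × 265.51 − 285.32 = 245.70
  upper = 2 × 265.51 − 232.11 = 298.91

(245.70, 298.91)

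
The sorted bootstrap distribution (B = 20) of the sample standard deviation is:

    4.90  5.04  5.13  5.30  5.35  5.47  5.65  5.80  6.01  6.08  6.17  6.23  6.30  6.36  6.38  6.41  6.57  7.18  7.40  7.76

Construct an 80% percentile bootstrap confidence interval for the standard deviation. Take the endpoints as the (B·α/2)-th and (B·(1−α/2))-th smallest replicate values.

α = 0.20; lower rank = 20 × 0.100 = 2; upper rank = 20 × 0.900 = 18.
The 2nd smallest replicate is 5.04; the 18th is 7.18.

(5.04, 7.18)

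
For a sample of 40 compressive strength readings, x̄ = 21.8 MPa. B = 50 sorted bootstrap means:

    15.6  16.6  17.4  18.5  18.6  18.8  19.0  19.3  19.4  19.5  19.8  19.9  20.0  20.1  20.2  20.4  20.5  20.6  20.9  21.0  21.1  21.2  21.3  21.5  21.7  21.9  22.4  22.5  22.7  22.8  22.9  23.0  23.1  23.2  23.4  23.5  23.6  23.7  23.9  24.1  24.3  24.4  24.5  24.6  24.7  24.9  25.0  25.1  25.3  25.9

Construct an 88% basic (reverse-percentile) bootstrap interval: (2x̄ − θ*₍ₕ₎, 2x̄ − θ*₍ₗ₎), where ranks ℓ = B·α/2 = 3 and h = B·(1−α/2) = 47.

(18.6, 26.2)

Percentile endpoints at ranks 3 and 47: θ*₍3₎ = 17.4, θ*₍47₎ = 25.0.
Basic interval reflects these around x̄:
  lower = 2 × 21.8 − 25.0 = 18.6
  upper = 2 × 21.8 − 17.4 = 26.2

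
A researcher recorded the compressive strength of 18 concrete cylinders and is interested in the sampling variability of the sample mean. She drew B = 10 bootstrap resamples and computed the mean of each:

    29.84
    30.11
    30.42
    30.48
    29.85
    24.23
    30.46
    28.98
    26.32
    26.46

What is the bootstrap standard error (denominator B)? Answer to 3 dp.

SE* = 2.111

Bootstrap SE is the standard deviation of the 10 replicate means.
Mean of replicates: (29.84 + 30.11 + 30.42 + 30.48 + 29.85 + 24.23 + 30.46 + 28.98 + 26.32 + 26.46) / 10 = 287.1500 / 10 = 28.7150
Sum of squared deviations: (+1.1250)² + (+1.3950)² + (+1.7050)² + (+1.7650)² + (+1.1350)² + (−4.4850)² + (+1.7450)² + (+0.2650)² + (−2.3950)² + (−2.2550)² = 44.5737
Variance = 44.5737 / 10 = 4.4574
SE* = √4.4574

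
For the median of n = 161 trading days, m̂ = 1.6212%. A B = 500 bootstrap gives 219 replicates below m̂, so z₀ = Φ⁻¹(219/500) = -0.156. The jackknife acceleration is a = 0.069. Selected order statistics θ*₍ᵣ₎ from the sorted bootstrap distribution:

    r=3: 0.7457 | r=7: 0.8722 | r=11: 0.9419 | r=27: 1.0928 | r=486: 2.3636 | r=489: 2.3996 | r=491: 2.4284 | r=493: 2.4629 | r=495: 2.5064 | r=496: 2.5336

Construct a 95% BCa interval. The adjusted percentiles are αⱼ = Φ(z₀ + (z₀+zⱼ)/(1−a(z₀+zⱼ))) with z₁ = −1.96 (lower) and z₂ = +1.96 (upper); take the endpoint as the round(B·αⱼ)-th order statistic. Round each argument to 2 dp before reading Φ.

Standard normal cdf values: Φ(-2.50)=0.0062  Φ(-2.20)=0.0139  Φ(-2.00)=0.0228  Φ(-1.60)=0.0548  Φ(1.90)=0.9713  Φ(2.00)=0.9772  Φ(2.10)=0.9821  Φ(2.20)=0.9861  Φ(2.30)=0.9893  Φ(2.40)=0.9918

(0.9419, 2.3636)

Lower: z₀ + z₁ = -0.156 + (-1.960) = -2.116; 1 − a(z₀+z₁) = 1 − (0.069)(-2.116) = 1.1460; argument = -0.156 + (-2.116)/1.1460 = -2.0024 → -2.00.
α₁ = Φ(-2.00) = 0.0228; rank = round(500 × 0.0228) = 11; θ*₍11₎ = 0.9419.
Upper: z₀ + z₂ = 1.804; 1 − a(z₀+z₂) = 0.8755; argument = 1.9045 → 1.90; α₂ = 0.9713; rank = 486; θ*₍486₎ = 2.3636.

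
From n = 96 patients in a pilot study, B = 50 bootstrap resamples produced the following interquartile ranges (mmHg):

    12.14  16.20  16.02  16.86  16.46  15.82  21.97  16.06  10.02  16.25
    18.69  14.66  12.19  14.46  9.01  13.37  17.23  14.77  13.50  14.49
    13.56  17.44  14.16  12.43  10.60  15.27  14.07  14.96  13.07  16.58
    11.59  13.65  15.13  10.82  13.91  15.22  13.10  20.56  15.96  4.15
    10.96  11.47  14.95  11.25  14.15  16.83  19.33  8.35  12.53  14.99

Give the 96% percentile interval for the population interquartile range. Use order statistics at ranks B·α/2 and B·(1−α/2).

Sorted replicates: 4.15, 8.35, 9.01, 10.02, 10.60, 10.82, 10.96, 11.25, 11.47, 11.59, 12.14, 12.19, 12.43, 12.53, 13.07, 13.10, 13.37, 13.50, 13.56, 13.65, 13.91, 14.07, 14.15, 14.16, 14.46, 14.49, 14.66, 14.77, 14.95, 14.96, 14.99, 15.13, 15.22, 15.27, 15.82, 15.96, 16.02, 16.06, 16.20, 16.25, 16.46, 16.58, 16.83, 16.86, 17.23, 17.44, 18.69, 19.33, 20.56, 21.97
α = 0.04; lower rank = 50 × 0.020 = 1; upper rank = 50 × 0.980 = 49.
The 1st smallest replicate is 4.15; the 49th is 20.56.

(4.15, 20.56)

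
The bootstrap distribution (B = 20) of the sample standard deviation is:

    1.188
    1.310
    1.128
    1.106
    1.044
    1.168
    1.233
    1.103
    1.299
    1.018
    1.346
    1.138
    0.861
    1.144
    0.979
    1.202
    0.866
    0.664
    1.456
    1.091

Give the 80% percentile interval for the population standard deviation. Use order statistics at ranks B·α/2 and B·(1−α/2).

(0.861, 1.310)

Sorted replicates: 0.664, 0.861, 0.866, 0.979, 1.018, 1.044, 1.091, 1.103, 1.106, 1.128, 1.138, 1.144, 1.168, 1.188, 1.202, 1.233, 1.299, 1.310, 1.346, 1.456
α = 0.20; lower rank = 20 × 0.100 = 2; upper rank = 20 × 0.900 = 18.
The 2nd smallest replicate is 0.861; the 18th is 1.310.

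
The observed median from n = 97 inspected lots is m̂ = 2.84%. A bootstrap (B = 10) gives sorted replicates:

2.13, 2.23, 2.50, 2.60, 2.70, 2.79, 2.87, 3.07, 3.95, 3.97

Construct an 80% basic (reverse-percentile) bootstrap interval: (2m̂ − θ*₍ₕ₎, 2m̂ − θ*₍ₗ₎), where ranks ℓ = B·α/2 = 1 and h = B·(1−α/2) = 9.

Percentile endpoints at ranks 1 and 9: θ*₍1₎ = 2.13, θ*₍9₎ = 3.95.
Basic interval reflects these around m̂:
  lower = 2 × 2.84 − 3.95 = 1.73
  upper = 2 × 2.84 − 2.13 = 3.55

(1.73, 3.55)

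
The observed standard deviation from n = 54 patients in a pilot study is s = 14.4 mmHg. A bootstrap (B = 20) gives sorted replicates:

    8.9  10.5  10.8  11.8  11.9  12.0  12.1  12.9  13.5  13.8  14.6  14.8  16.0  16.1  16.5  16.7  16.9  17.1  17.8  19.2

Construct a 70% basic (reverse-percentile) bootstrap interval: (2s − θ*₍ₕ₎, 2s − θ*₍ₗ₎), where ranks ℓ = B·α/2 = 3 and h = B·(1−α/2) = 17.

Percentile endpoints at ranks 3 and 17: θ*₍3₎ = 10.8, θ*₍17₎ = 16.9.
Basic interval reflects these around s:
  lower = 2 × 14.4 − 16.9 = 11.9
  upper = 2 × 14.4 − 10.8 = 18.0

(11.9, 18.0)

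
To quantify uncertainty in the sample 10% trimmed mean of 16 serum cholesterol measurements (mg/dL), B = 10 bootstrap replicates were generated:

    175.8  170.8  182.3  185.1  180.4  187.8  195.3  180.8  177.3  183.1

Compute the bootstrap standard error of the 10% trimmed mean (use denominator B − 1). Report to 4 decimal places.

SE* = 6.7597

Bootstrap SE is the standard deviation of the 10 replicate 10% trimmed means.
Mean of replicates: (175.8 + 170.8 + 182.3 + 185.1 + 180.4 + 187.8 + 195.3 + 180.8 + 177.3 + 183.1) / 10 = 1818.70000 / 10 = 181.87000
Sum of squared deviations: (−6.07000)² + (−11.07000)² + (+0.43000)² + (+3.23000)² + (−1.47000)² + (+5.93000)² + (+13.43000)² + (−1.07000)² + (−4.57000)² + (+1.23000)² = 411.24100
Variance = 411.24100 / 9 = 45.69344
SE* = √45.69344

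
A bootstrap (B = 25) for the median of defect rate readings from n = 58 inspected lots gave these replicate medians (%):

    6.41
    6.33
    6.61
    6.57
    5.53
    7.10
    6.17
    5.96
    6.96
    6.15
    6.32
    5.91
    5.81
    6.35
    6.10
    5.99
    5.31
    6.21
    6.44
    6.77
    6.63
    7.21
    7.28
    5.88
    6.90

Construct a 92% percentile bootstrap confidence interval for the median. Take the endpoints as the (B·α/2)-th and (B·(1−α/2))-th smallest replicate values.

Sorted replicates: 5.31, 5.53, 5.81, 5.88, 5.91, 5.96, 5.99, 6.10, 6.15, 6.17, 6.21, 6.32, 6.33, 6.35, 6.41, 6.44, 6.57, 6.61, 6.63, 6.77, 6.90, 6.96, 7.10, 7.21, 7.28
α = 0.08; lower rank = 25 × 0.040 = 1; upper rank = 25 × 0.960 = 24.
The 1st smallest replicate is 5.31; the 24th is 7.21.

(5.31, 7.21)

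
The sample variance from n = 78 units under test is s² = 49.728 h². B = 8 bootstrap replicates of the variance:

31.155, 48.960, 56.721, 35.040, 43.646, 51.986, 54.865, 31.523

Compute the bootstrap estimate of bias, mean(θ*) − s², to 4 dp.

bias = −5.4910

mean(θ*) = (31.155 + 48.960 + 56.721 + 35.040 + 43.646 + 51.986 + 54.865 + 31.523) / 8 = 44.23700
bias = 44.23700 − 49.728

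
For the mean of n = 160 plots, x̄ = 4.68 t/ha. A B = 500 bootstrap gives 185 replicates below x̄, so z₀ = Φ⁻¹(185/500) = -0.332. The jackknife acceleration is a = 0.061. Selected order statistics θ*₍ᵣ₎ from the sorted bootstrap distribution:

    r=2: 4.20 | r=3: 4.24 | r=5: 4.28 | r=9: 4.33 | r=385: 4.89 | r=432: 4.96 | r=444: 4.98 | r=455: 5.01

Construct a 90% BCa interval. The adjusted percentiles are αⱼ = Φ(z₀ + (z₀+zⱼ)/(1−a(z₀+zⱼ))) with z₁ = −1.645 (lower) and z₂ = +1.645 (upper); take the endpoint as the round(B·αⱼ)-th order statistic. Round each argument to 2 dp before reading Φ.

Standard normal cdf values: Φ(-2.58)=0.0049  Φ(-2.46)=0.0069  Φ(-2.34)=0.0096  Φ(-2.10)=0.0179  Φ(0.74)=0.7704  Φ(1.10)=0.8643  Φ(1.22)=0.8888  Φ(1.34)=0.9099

Lower: z₀ + z₁ = -0.332 + (-1.645) = -1.977; 1 − a(z₀+z₁) = 1 − (0.061)(-1.977) = 1.1206; argument = -0.332 + (-1.977)/1.1206 = -2.0962 → -2.10.
α₁ = Φ(-2.10) = 0.0179; rank = round(500 × 0.0179) = 9; θ*₍9₎ = 4.33.
Upper: z₀ + z₂ = 1.313; 1 − a(z₀+z₂) = 0.9199; argument = 1.0953 → 1.10; α₂ = 0.8643; rank = 432; θ*₍432₎ = 4.96.

(4.33, 4.96)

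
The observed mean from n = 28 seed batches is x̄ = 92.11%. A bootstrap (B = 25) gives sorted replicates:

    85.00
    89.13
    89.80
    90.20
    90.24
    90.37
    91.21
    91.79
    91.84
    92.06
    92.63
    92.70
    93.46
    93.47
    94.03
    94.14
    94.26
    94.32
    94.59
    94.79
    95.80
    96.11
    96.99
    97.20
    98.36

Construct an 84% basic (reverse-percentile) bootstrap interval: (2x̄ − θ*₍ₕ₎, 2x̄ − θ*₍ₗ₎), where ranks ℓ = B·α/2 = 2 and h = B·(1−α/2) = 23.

(87.23, 95.09)

Percentile endpoints at ranks 2 and 23: θ*₍2₎ = 89.13, θ*₍23₎ = 96.99.
Basic interval reflects these around x̄:
  lower = 2 × 92.11 − 96.99 = 87.23
  upper = 2 × 92.11 − 89.13 = 95.09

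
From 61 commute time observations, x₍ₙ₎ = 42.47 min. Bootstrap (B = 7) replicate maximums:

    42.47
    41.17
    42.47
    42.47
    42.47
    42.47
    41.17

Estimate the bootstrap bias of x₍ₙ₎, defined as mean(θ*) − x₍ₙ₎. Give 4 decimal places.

bias = −0.3714

mean(θ*) = (42.47 + 41.17 + 42.47 + 42.47 + 42.47 + 42.47 + 41.17) / 7 = 42.09857
bias = 42.09857 − 42.47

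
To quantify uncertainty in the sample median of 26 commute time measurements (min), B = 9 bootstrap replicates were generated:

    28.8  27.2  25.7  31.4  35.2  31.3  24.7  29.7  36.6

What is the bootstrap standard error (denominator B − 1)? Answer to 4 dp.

Bootstrap SE is the standard deviation of the 9 replicate medians.
Mean of replicates: (28.8 + 27.2 + 25.7 + 31.4 + 35.2 + 31.3 + 24.7 + 29.7 + 36.6) / 9 = 270.60000 / 9 = 30.06667
Sum of squared deviations: (−1.26667)² + (−2.86667)² + (−4.36667)² + (+1.33333)² + (+5.13333)² + (+1.23333)² + (−5.36667)² + (−0.36667)² + (+6.53333)² = 130.16000
Variance = 130.16000 / 8 = 16.27000
SE* = √16.27000

SE* = 4.0336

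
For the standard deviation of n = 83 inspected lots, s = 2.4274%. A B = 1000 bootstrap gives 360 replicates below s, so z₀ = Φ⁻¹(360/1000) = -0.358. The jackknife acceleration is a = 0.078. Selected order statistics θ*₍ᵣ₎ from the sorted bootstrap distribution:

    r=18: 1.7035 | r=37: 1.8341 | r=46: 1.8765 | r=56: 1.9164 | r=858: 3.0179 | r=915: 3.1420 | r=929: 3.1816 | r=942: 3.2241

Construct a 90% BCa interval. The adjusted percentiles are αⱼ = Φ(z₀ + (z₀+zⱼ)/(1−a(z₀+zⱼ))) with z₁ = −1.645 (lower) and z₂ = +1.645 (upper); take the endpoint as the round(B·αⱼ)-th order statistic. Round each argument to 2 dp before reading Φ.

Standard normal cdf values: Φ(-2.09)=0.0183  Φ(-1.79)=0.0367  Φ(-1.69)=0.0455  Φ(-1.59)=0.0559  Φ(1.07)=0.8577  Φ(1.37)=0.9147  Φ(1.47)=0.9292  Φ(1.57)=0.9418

Lower: z₀ + z₁ = -0.358 + (-1.645) = -2.003; 1 − a(z₀+z₁) = 1 − (0.078)(-2.003) = 1.1562; argument = -0.358 + (-2.003)/1.1562 = -2.0903 → -2.09.
α₁ = Φ(-2.09) = 0.0183; rank = round(1000 × 0.0183) = 18; θ*₍18₎ = 1.7035.
Upper: z₀ + z₂ = 1.287; 1 − a(z₀+z₂) = 0.8996; argument = 1.0726 → 1.07; α₂ = 0.8577; rank = 858; θ*₍858₎ = 3.0179.

(1.7035, 3.0179)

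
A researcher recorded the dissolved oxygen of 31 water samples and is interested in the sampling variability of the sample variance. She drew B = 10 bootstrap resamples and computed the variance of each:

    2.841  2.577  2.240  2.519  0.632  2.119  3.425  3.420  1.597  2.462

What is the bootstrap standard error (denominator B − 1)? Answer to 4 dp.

Bootstrap SE is the standard deviation of the 10 replicate variances.
Mean of replicates: (2.841 + 2.577 + 2.240 + 2.519 + 0.632 + 2.119 + 3.425 + 3.420 + 1.597 + 2.462) / 10 = 23.83200 / 10 = 2.38320
Sum of squared deviations: (+0.45780)² + (+0.19380)² + (−0.14320)² + (+0.13580)² + (−1.75120)² + (−0.26420)² + (+1.04180)² + (+1.03680)² + (−0.78620)² + (+0.07880)² = 6.20721
Variance = 6.20721 / 9 = 0.68969
SE* = √0.68969

SE* = 0.8305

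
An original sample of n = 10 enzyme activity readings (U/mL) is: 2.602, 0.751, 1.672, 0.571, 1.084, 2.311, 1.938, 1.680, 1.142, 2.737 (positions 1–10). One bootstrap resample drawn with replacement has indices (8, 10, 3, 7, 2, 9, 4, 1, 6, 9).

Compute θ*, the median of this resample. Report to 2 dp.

θ* = 1.68

Resample values: 1.680, 2.737, 1.672, 1.938, 0.751, 1.142, 0.571, 2.602, 2.311, 1.142.
Sorted: 0.571, 0.751, 1.142, 1.142, 1.672, 1.680, 1.938, 2.311, 2.602, 2.737
Median = average of the two middle values = 1.68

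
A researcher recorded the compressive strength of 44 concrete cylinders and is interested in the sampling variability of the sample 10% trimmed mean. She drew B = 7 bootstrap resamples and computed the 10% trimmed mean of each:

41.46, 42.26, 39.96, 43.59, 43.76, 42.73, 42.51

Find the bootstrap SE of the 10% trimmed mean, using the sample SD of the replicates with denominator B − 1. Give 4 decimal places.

SE* = 1.3041

Bootstrap SE is the standard deviation of the 7 replicate 10% trimmed means.
Mean of replicates: (41.46 + 42.26 + 39.96 + 43.59 + 43.76 + 42.73 + 42.51) / 7 = 296.27000 / 7 = 42.32429
Sum of squared deviations: (−0.86429)² + (−0.06429)² + (−2.36429)² + (+1.26571)² + (+1.43571)² + (+0.40571)² + (+0.18571)² = 10.20337
Variance = 10.20337 / 6 = 1.70056
SE* = √1.70056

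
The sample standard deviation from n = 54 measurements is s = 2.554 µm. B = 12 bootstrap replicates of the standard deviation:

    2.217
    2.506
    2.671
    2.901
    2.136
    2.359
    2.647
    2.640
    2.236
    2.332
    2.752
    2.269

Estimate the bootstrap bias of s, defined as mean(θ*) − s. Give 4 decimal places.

bias = −0.0818

mean(θ*) = (2.217 + 2.506 + 2.671 + 2.901 + 2.136 + 2.359 + 2.647 + 2.640 + 2.236 + 2.332 + 2.752 + 2.269) / 12 = 2.47217
bias = 2.47217 − 2.554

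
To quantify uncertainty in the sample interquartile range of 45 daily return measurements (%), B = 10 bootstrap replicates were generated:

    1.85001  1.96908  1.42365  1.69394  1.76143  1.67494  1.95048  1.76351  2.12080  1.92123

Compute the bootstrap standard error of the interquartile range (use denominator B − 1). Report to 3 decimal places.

SE* = 0.195

Bootstrap SE is the standard deviation of the 10 replicate interquartile ranges.
Mean of replicates: (1.85001 + 1.96908 + 1.42365 + 1.69394 + 1.76143 + 1.67494 + 1.95048 + 1.76351 + 2.12080 + 1.92123) / 10 = 18.129070 / 10 = 1.812907
Sum of squared deviations: (+0.037103)² + (+0.156173)² + (−0.389257)² + (−0.118967)² + (−0.051477)² + (−0.137967)² + (+0.137573)² + (−0.049397)² + (+0.307893)² + (+0.108323)² = 0.341024
Variance = 0.341024 / 9 = 0.037892
SE* = √0.037892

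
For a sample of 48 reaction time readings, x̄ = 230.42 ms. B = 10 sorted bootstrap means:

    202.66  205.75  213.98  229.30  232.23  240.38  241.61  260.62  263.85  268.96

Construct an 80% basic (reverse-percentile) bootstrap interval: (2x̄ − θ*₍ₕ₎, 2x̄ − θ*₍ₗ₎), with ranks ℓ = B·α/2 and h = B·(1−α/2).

Percentile endpoints at ranks 1 and 9: θ*₍1₎ = 202.66, θ*₍9₎ = 263.85.
Basic interval reflects these around x̄:
  lower = 2 × 230.42 − 263.85 = 196.99
  upper = 2 × 230.42 − 202.66 = 258.18

(196.99, 258.18)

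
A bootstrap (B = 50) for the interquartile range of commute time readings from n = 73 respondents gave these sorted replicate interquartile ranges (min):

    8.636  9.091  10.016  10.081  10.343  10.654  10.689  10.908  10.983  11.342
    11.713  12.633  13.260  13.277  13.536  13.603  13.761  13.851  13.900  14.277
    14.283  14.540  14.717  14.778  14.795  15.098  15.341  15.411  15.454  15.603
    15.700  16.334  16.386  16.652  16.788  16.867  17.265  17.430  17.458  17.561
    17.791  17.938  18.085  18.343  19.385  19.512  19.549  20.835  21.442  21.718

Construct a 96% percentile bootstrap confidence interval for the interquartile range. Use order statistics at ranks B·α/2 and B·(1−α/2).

(8.636, 21.442)

α = 0.04; lower rank = 50 × 0.020 = 1; upper rank = 50 × 0.980 = 49.
The 1st smallest replicate is 8.636; the 49th is 21.442.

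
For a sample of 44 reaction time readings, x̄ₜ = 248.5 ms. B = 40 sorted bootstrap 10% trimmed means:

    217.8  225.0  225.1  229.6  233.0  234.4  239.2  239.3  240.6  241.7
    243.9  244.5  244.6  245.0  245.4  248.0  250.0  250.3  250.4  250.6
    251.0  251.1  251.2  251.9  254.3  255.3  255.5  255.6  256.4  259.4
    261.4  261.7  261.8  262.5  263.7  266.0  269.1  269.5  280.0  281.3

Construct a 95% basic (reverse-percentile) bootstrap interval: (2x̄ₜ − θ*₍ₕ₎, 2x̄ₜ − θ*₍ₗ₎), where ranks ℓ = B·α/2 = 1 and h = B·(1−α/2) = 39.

(217.0, 279.2)

Percentile endpoints at ranks 1 and 39: θ*₍1₎ = 217.8, θ*₍39₎ = 280.0.
Basic interval reflects these around x̄ₜ:
  lower = 2 × 248.5 − 280.0 = 217.0
  upper = 2 × 248.5 − 217.8 = 279.2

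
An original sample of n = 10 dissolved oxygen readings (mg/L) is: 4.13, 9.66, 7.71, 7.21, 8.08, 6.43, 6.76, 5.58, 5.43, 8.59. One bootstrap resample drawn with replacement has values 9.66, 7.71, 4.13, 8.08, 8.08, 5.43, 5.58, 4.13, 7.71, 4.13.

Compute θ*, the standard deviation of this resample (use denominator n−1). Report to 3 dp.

Mean = 6.4640; sum of squared deviations = 36.7356
s² = 36.7356 / 9 = 4.0817
s = √4.0817 = 2.020

θ* = 2.020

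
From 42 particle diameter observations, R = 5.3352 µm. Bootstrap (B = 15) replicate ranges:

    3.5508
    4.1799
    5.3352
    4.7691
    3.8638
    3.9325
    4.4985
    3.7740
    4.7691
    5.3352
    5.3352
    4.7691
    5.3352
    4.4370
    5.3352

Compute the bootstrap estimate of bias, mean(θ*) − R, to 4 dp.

mean(θ*) = (3.5508 + 4.1799 + 5.3352 + 4.7691 + 3.8638 + 3.9325 + 4.4985 + 3.7740 + 4.7691 + 5.3352 + 5.3352 + 4.7691 + 5.3352 + 4.4370 + 5.3352) / 15 = 4.614653
bias = 4.614653 − 5.3352

bias = −0.7205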